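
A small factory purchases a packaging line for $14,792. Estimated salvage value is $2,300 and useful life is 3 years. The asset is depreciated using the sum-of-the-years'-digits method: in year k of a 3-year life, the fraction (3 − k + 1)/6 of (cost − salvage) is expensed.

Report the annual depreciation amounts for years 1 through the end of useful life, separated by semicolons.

$6,246; $4,164; $2,082

Depreciable base = $14,792 − $2,300 = $12,492.
Sum of the years' digits = 3+2+1 = 6.
Year 1: $12,492 × 3/6 = $6,246. Book value $8,546.
Year 2: $12,492 × 2/6 = $4,164. Book value $4,382.
Year 3: $12,492 × 1/6 = $2,082. Book value $2,300.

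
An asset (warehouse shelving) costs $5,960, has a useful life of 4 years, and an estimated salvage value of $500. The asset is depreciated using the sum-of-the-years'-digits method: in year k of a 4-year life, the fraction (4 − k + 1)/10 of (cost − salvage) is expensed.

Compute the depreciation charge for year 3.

$1,092

Depreciable base = $5,960 − $500 = $5,460.
Sum of the years' digits = 4+3+2+1 = 10.
Year 1: $5,460 × 4/10 = $2,184. Book value $3,776.
Year 2: $5,460 × 3/10 = $1,638. Book value $2,138.
Year 3: $5,460 × 2/10 = $1,092. Book value $1,046.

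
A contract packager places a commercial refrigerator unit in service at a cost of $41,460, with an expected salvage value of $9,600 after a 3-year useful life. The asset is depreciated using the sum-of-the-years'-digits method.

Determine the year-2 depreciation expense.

Depreciable base = $41,460 − $9,600 = $31,860.
Sum of the years' digits = 3+2+1 = 6.
Year 1: $31,860 × 3/6 = $15,930. Book value $25,530.
Year 2: $31,860 × 2/6 = $10,620. Book value $14,910.

$10,620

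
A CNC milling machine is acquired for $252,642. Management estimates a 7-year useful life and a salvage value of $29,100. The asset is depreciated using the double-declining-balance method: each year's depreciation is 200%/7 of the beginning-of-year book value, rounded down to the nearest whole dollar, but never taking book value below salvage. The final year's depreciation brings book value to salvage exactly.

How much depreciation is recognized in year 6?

$13,421

Depreciable base = $252,642 − $29,100 = $223,542.
Year 1: ⌊$252,642 × 200%/7⌋ = $72,183. Book value $180,459.
Year 2: ⌊$180,459 × 200%/7⌋ = $51,559. Book value $128,900.
Year 3: ⌊$128,900 × 200%/7⌋ = $36,828. Book value $92,072.
Year 4: ⌊$92,072 × 200%/7⌋ = $26,306. Book value $65,766.
Year 5: ⌊$65,766 × 200%/7⌋ = $18,790. Book value $46,976.
Year 6: ⌊$46,976 × 200%/7⌋ = $13,421. Book value $33,555.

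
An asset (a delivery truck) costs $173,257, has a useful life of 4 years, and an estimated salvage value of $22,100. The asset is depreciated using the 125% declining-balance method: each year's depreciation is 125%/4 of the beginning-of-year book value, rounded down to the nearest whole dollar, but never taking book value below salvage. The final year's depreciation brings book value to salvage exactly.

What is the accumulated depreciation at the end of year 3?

$116,956

Depreciable base = $173,257 − $22,100 = $151,157.
Year 1: ⌊$173,257 × 125%/4⌋ = $54,142. Book value $119,115.
Year 2: ⌊$119,115 × 125%/4⌋ = $37,223. Book value $81,892.
Year 3: ⌊$81,892 × 125%/4⌋ = $25,591. Book value $56,301.
Accumulated through year 3 = $173,257 − $56,301 = $116,956.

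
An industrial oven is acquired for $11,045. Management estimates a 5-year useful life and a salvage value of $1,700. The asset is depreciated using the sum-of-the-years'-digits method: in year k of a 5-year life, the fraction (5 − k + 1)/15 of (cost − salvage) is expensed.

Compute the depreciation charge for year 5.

$623

Depreciable base = $11,045 − $1,700 = $9,345.
Sum of the years' digits = 5+4+3+2+1 = 15.
Year 1: $9,345 × 5/15 = $3,115. Book value $7,930.
Year 2: $9,345 × 4/15 = $2,492. Book value $5,438.
Year 3: $9,345 × 3/15 = $1,869. Book value $3,569.
Year 4: $9,345 × 2/15 = $1,246. Book value $2,323.
Year 5: $9,345 × 1/15 = $623. Book value $1,700.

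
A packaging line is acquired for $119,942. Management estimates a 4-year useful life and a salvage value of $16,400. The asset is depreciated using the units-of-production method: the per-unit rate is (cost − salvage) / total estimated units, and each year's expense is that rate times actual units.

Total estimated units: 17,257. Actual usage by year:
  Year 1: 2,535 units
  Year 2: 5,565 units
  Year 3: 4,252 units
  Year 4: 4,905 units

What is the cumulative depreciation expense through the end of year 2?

Depreciable base = $119,942 − $16,400 = $103,542.
Rate = $103,542 / 17,257 units = $6 per unit.
Year 1: 2,535 × $6 = $15,210. Book value $104,732.
Year 2: 5,565 × $6 = $33,390. Book value $71,342.
Accumulated through year 2 = $119,942 − $71,342 = $48,600.

$48,600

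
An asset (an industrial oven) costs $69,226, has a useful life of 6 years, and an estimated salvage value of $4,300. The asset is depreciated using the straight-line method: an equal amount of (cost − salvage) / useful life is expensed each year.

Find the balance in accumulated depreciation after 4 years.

Depreciable base = $69,226 − $4,300 = $64,926.
Annual expense = $64,926 / 6 = $10,821.
End of year 1: book value $58,405.
End of year 2: book value $47,584.
End of year 3: book value $36,763.
End of year 4: book value $25,942.
Accumulated through year 4 = $69,226 − $25,942 = $43,284.

$43,284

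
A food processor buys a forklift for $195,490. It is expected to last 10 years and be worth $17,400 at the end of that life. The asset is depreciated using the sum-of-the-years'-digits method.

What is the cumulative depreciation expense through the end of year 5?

$129,520

Depreciable base = $195,490 − $17,400 = $178,090.
Sum of the years' digits = 10+9+8+7+6+5+4+3+2+1 = 55.
Year 1: $178,090 × 10/55 = $32,380. Book value $163,110.
Year 2: $178,090 × 9/55 = $29,142. Book value $133,968.
Year 3: $178,090 × 8/55 = $25,904. Book value $108,064.
Year 4: $178,090 × 7/55 = $22,666. Book value $85,398.
Year 5: $178,090 × 6/55 = $19,428. Book value $65,970.
Accumulated through year 5 = $195,490 − $65,970 = $129,520.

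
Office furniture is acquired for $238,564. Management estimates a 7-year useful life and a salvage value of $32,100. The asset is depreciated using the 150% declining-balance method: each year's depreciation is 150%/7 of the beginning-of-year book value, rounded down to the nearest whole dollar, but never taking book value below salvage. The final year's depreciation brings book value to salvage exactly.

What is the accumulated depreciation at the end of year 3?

Depreciable base = $238,564 − $32,100 = $206,464.
Year 1: ⌊$238,564 × 150%/7⌋ = $51,120. Book value $187,444.
Year 2: ⌊$187,444 × 150%/7⌋ = $40,166. Book value $147,278.
Year 3: ⌊$147,278 × 150%/7⌋ = $31,559. Book value $115,719.
Accumulated through year 3 = $238,564 − $115,719 = $122,845.

$122,845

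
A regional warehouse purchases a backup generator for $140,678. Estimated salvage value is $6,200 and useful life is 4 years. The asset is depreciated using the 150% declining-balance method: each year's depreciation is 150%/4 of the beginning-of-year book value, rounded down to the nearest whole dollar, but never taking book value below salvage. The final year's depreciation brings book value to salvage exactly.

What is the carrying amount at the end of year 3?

Depreciable base = $140,678 − $6,200 = $134,478.
Year 1: ⌊$140,678 × 150%/4⌋ = $52,754. Book value $87,924.
Year 2: ⌊$87,924 × 150%/4⌋ = $32,971. Book value $54,953.
Year 3: ⌊$54,953 × 150%/4⌋ = $20,607. Book value $34,346.

$34,346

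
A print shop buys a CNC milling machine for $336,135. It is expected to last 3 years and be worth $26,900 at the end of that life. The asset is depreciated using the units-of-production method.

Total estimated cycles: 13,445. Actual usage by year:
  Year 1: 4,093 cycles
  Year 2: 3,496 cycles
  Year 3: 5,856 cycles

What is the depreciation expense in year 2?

Depreciable base = $336,135 − $26,900 = $309,235.
Rate = $309,235 / 13,445 cycles = $23 per cycle.
Year 1: 4,093 × $23 = $94,139. Book value $241,996.
Year 2: 3,496 × $23 = $80,408. Book value $161,588.

$80,408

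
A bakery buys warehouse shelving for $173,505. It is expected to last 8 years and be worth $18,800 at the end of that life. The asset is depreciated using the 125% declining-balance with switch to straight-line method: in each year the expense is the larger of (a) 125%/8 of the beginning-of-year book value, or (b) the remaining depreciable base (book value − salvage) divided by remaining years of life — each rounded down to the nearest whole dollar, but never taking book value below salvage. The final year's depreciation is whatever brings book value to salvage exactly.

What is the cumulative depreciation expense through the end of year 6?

$120,536

Depreciable base = $173,505 − $18,800 = $154,705.
Year 1: DB = ⌊$173,505 × 125%/8⌋ = $27,110; SL = ⌊$154,705/8⌋ = $19,338 → take DB $27,110. Book value $146,395.
Year 2: DB = ⌊$146,395 × 125%/8⌋ = $22,874; SL = ⌊$127,595/7⌋ = $18,227 → take DB $22,874. Book value $123,521.
Year 3: DB = ⌊$123,521 × 125%/8⌋ = $19,300; SL = ⌊$104,721/6⌋ = $17,453 → take DB $19,300. Book value $104,221.
Year 4: DB = ⌊$104,221 × 125%/8⌋ = $16,284; SL = ⌊$85,421/5⌋ = $17,084 → take SL $17,084. Book value $87,137.
Year 5: DB = ⌊$87,137 × 125%/8⌋ = $13,615; SL = ⌊$68,337/4⌋ = $17,084 → take SL $17,084. Book value $70,053.
Year 6: DB = ⌊$70,053 × 125%/8⌋ = $10,945; SL = ⌊$51,253/3⌋ = $17,084 → take SL $17,084. Book value $52,969.
Accumulated through year 6 = $173,505 − $52,969 = $120,536.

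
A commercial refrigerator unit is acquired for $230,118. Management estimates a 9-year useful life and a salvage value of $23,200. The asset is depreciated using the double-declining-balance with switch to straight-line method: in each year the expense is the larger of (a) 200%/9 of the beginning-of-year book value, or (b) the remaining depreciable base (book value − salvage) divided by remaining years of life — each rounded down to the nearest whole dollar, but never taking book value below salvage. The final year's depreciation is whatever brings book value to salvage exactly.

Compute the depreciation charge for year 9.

$7,619

Depreciable base = $230,118 − $23,200 = $206,918.
Year 1: DB = ⌊$230,118 × 200%/9⌋ = $51,137; SL = ⌊$206,918/9⌋ = $22,990 → take DB $51,137. Book value $178,981.
Year 2: DB = ⌊$178,981 × 200%/9⌋ = $39,773; SL = ⌊$155,781/8⌋ = $19,472 → take DB $39,773. Book value $139,208.
Year 3: DB = ⌊$139,208 × 200%/9⌋ = $30,935; SL = ⌊$116,008/7⌋ = $16,572 → take DB $30,935. Book value $108,273.
Year 4: DB = ⌊$108,273 × 200%/9⌋ = $24,060; SL = ⌊$85,073/6⌋ = $14,178 → take DB $24,060. Book value $84,213.
Year 5: DB = ⌊$84,213 × 200%/9⌋ = $18,714; SL = ⌊$61,013/5⌋ = $12,202 → take DB $18,714. Book value $65,499.
Year 6: DB = ⌊$65,499 × 200%/9⌋ = $14,555; SL = ⌊$42,299/4⌋ = $10,574 → take DB $14,555. Book value $50,944.
Year 7: DB = ⌊$50,944 × 200%/9⌋ = $11,320; SL = ⌊$27,744/3⌋ = $9,248 → take DB $11,320. Book value $39,624.
Year 8: DB = ⌊$39,624 × 200%/9⌋ = $8,805; SL = ⌊$16,424/2⌋ = $8,212 → take DB $8,805. Book value $30,819.
Year 9 (final): $30,819 − $23,200 = $7,619. Book value $23,200.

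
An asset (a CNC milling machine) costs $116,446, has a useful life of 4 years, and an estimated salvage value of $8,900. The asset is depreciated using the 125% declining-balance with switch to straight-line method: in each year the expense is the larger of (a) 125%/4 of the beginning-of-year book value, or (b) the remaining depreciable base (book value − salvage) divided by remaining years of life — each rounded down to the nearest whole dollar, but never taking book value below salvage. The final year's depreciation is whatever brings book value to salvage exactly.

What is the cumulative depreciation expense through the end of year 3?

Depreciable base = $116,446 − $8,900 = $107,546.
Year 1: DB = ⌊$116,446 × 125%/4⌋ = $36,389; SL = ⌊$107,546/4⌋ = $26,886 → take DB $36,389. Book value $80,057.
Year 2: DB = ⌊$80,057 × 125%/4⌋ = $25,017; SL = ⌊$71,157/3⌋ = $23,719 → take DB $25,017. Book value $55,040.
Year 3: DB = ⌊$55,040 × 125%/4⌋ = $17,200; SL = ⌊$46,140/2⌋ = $23,070 → take SL $23,070. Book value $31,970.
Accumulated through year 3 = $116,446 − $31,970 = $84,476.

$84,476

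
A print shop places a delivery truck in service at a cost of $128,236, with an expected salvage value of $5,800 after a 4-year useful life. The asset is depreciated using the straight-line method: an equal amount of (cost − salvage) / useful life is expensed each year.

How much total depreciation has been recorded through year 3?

Depreciable base = $128,236 − $5,800 = $122,436.
Annual expense = $122,436 / 4 = $30,609.
End of year 1: book value $97,627.
End of year 2: book value $67,018.
End of year 3: book value $36,409.
Accumulated through year 3 = $128,236 − $36,409 = $91,827.

$91,827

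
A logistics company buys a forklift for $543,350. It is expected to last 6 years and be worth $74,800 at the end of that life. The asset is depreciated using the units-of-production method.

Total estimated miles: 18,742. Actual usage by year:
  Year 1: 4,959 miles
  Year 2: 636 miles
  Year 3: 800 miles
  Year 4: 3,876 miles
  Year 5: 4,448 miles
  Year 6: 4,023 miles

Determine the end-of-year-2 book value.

Depreciable base = $543,350 − $74,800 = $468,550.
Rate = $468,550 / 18,742 miles = $25 per mile.
Year 1: 4,959 × $25 = $123,975. Book value $419,375.
Year 2: 636 × $25 = $15,900. Book value $403,475.

$403,475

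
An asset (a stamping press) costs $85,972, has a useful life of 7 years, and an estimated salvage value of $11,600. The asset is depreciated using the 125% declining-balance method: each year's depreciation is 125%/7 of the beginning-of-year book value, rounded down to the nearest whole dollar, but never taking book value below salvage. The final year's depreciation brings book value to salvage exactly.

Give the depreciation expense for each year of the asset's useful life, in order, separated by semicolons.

$15,352; $12,610; $10,358; $8,509; $6,989; $5,741; $14,813

Depreciable base = $85,972 − $11,600 = $74,372.
Year 1: ⌊$85,972 × 125%/7⌋ = $15,352. Book value $70,620.
Year 2: ⌊$70,620 × 125%/7⌋ = $12,610. Book value $58,010.
Year 3: ⌊$58,010 × 125%/7⌋ = $10,358. Book value $47,652.
Year 4: ⌊$47,652 × 125%/7⌋ = $8,509. Book value $39,143.
Year 5: ⌊$39,143 × 125%/7⌋ = $6,989. Book value $32,154.
Year 6: ⌊$32,154 × 125%/7⌋ = $5,741. Book value $26,413.
Year 7 (final): $26,413 − $11,600 = $14,813. Book value $11,600.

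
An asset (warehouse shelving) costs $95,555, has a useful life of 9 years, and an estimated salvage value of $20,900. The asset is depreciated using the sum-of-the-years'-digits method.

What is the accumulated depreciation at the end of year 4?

$49,770

Depreciable base = $95,555 − $20,900 = $74,655.
Sum of the years' digits = 9+8+7+6+5+4+3+2+1 = 45.
Year 1: $74,655 × 9/45 = $14,931. Book value $80,624.
Year 2: $74,655 × 8/45 = $13,272. Book value $67,352.
Year 3: $74,655 × 7/45 = $11,613. Book value $55,739.
Year 4: $74,655 × 6/45 = $9,954. Book value $45,785.
Accumulated through year 4 = $95,555 − $45,785 = $49,770.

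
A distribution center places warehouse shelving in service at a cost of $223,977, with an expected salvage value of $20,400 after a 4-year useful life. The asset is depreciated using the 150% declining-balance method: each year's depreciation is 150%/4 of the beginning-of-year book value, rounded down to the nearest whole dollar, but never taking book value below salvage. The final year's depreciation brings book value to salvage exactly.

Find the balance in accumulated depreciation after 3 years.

Depreciable base = $223,977 − $20,400 = $203,577.
Year 1: ⌊$223,977 × 150%/4⌋ = $83,991. Book value $139,986.
Year 2: ⌊$139,986 × 150%/4⌋ = $52,494. Book value $87,492.
Year 3: ⌊$87,492 × 150%/4⌋ = $32,809. Book value $54,683.
Accumulated through year 3 = $223,977 − $54,683 = $169,294.

$169,294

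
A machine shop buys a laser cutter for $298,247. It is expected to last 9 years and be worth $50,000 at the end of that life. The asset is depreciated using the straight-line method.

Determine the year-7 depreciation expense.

Depreciable base = $298,247 − $50,000 = $248,247.
Annual expense = $248,247 / 9 = $27,583.

$27,583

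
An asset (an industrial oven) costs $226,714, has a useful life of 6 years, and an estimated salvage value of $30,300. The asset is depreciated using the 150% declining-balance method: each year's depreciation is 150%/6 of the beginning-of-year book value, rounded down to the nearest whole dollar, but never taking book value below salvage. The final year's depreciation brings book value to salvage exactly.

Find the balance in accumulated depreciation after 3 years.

Depreciable base = $226,714 − $30,300 = $196,414.
Year 1: ⌊$226,714 × 150%/6⌋ = $56,678. Book value $170,036.
Year 2: ⌊$170,036 × 150%/6⌋ = $42,509. Book value $127,527.
Year 3: ⌊$127,527 × 150%/6⌋ = $31,881. Book value $95,646.
Accumulated through year 3 = $226,714 − $95,646 = $131,068.

$131,068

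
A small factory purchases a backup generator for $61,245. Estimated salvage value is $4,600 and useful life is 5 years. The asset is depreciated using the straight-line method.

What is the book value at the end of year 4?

Depreciable base = $61,245 − $4,600 = $56,645.
Annual expense = $56,645 / 5 = $11,329.
End of year 1: book value $49,916.
End of year 2: book value $38,587.
End of year 3: book value $27,258.
End of year 4: book value $15,929.

$15,929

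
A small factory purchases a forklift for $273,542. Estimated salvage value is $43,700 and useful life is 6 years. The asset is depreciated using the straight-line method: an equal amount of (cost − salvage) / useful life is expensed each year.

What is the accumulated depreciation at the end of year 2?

Depreciable base = $273,542 − $43,700 = $229,842.
Annual expense = $229,842 / 6 = $38,307.
End of year 1: book value $235,235.
End of year 2: book value $196,928.
Accumulated through year 2 = $273,542 − $196,928 = $76,614.

$76,614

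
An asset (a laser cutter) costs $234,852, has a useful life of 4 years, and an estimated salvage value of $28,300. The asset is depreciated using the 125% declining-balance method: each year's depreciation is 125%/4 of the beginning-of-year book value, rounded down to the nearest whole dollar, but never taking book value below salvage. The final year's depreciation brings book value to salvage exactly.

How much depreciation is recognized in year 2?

Depreciable base = $234,852 − $28,300 = $206,552.
Year 1: ⌊$234,852 × 125%/4⌋ = $73,391. Book value $161,461.
Year 2: ⌊$161,461 × 125%/4⌋ = $50,456. Book value $111,005.

$50,456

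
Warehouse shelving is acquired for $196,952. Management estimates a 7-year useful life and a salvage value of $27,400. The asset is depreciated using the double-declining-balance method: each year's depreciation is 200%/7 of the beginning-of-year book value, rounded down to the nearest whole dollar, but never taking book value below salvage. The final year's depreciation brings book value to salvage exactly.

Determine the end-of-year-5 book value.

$36,621

Depreciable base = $196,952 − $27,400 = $169,552.
Year 1: ⌊$196,952 × 200%/7⌋ = $56,272. Book value $140,680.
Year 2: ⌊$140,680 × 200%/7⌋ = $40,194. Book value $100,486.
Year 3: ⌊$100,486 × 200%/7⌋ = $28,710. Book value $71,776.
Year 4: ⌊$71,776 × 200%/7⌋ = $20,507. Book value $51,269.
Year 5: ⌊$51,269 × 200%/7⌋ = $14,648. Book value $36,621.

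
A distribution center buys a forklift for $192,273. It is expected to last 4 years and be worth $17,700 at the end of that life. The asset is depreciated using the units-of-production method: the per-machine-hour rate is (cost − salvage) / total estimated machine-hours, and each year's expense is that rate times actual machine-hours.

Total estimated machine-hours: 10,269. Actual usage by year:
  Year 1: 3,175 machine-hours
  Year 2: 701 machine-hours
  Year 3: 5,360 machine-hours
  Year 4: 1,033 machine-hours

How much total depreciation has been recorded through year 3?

$157,012

Depreciable base = $192,273 − $17,700 = $174,573.
Rate = $174,573 / 10,269 machine-hours = $17 per machine-hour.
Year 1: 3,175 × $17 = $53,975. Book value $138,298.
Year 2: 701 × $17 = $11,917. Book value $126,381.
Year 3: 5,360 × $17 = $91,120. Book value $35,261.
Accumulated through year 3 = $192,273 − $35,261 = $157,012.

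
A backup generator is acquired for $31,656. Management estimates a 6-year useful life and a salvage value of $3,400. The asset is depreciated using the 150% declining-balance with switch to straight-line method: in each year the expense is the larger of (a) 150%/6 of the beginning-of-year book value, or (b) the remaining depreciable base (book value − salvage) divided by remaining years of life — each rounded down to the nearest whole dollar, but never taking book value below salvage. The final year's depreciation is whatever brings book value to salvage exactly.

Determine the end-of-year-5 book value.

$6,709

Depreciable base = $31,656 − $3,400 = $28,256.
Year 1: DB = ⌊$31,656 × 150%/6⌋ = $7,914; SL = ⌊$28,256/6⌋ = $4,709 → take DB $7,914. Book value $23,742.
Year 2: DB = ⌊$23,742 × 150%/6⌋ = $5,935; SL = ⌊$20,342/5⌋ = $4,068 → take DB $5,935. Book value $17,807.
Year 3: DB = ⌊$17,807 × 150%/6⌋ = $4,451; SL = ⌊$14,407/4⌋ = $3,601 → take DB $4,451. Book value $13,356.
Year 4: DB = ⌊$13,356 × 150%/6⌋ = $3,339; SL = ⌊$9,956/3⌋ = $3,318 → take DB $3,339. Book value $10,017.
Year 5: DB = ⌊$10,017 × 150%/6⌋ = $2,504; SL = ⌊$6,617/2⌋ = $3,308 → take SL $3,308. Book value $6,709.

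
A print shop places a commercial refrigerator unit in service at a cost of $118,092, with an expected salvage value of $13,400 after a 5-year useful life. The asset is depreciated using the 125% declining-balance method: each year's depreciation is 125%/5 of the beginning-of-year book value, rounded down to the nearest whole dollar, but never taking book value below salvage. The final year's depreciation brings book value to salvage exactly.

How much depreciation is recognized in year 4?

$12,455

Depreciable base = $118,092 − $13,400 = $104,692.
Year 1: ⌊$118,092 × 125%/5⌋ = $29,523. Book value $88,569.
Year 2: ⌊$88,569 × 125%/5⌋ = $22,142. Book value $66,427.
Year 3: ⌊$66,427 × 125%/5⌋ = $16,606. Book value $49,821.
Year 4: ⌊$49,821 × 125%/5⌋ = $12,455. Book value $37,366.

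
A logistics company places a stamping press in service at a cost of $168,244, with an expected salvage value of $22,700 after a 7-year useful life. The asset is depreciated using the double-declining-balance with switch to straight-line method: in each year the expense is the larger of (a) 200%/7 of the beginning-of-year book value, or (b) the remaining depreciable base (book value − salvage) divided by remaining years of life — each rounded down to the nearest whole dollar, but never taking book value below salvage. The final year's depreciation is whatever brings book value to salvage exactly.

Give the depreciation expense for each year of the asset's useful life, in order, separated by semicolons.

$48,069; $34,335; $24,525; $17,518; $12,513; $8,584; $0

Depreciable base = $168,244 − $22,700 = $145,544.
Year 1: DB = ⌊$168,244 × 200%/7⌋ = $48,069; SL = ⌊$145,544/7⌋ = $20,792 → take DB $48,069. Book value $120,175.
Year 2: DB = ⌊$120,175 × 200%/7⌋ = $34,335; SL = ⌊$97,475/6⌋ = $16,245 → take DB $34,335. Book value $85,840.
Year 3: DB = ⌊$85,840 × 200%/7⌋ = $24,525; SL = ⌊$63,140/5⌋ = $12,628 → take DB $24,525. Book value $61,315.
Year 4: DB = ⌊$61,315 × 200%/7⌋ = $17,518; SL = ⌊$38,615/4⌋ = $9,653 → take DB $17,518. Book value $43,797.
Year 5: DB = ⌊$43,797 × 200%/7⌋ = $12,513; SL = ⌊$21,097/3⌋ = $7,032 → take DB $12,513. Book value $31,284.
Year 6: DB = ⌊$31,284 × 200%/7⌋ = $8,938; SL = ⌊$8,584/2⌋ = $4,292 → take DB $8,938, capped at $8,584. Book value $22,700.
Year 7 (final): $22,700 − $22,700 = $0. Book value $22,700.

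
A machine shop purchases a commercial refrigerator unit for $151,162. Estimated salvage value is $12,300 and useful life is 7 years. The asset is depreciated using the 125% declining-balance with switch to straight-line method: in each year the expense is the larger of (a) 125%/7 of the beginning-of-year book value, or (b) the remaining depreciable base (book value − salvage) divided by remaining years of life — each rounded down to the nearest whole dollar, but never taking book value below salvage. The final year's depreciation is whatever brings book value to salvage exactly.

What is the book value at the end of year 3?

Depreciable base = $151,162 − $12,300 = $138,862.
Year 1: DB = ⌊$151,162 × 125%/7⌋ = $26,993; SL = ⌊$138,862/7⌋ = $19,837 → take DB $26,993. Book value $124,169.
Year 2: DB = ⌊$124,169 × 125%/7⌋ = $22,173; SL = ⌊$111,869/6⌋ = $18,644 → take DB $22,173. Book value $101,996.
Year 3: DB = ⌊$101,996 × 125%/7⌋ = $18,213; SL = ⌊$89,696/5⌋ = $17,939 → take DB $18,213. Book value $83,783.

$83,783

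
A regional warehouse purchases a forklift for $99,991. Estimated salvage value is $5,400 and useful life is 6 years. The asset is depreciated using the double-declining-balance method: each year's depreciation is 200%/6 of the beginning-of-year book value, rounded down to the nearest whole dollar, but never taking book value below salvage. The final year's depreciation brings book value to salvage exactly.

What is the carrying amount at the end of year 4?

$19,752

Depreciable base = $99,991 − $5,400 = $94,591.
Year 1: ⌊$99,991 × 200%/6⌋ = $33,330. Book value $66,661.
Year 2: ⌊$66,661 × 200%/6⌋ = $22,220. Book value $44,441.
Year 3: ⌊$44,441 × 200%/6⌋ = $14,813. Book value $29,628.
Year 4: ⌊$29,628 × 200%/6⌋ = $9,876. Book value $19,752.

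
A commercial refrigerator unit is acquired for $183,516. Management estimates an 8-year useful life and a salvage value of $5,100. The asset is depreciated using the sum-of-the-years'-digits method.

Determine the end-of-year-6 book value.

$19,968

Depreciable base = $183,516 − $5,100 = $178,416.
Sum of the years' digits = 8+7+6+5+4+3+2+1 = 36.
Year 1: $178,416 × 8/36 = $39,648. Book value $143,868.
Year 2: $178,416 × 7/36 = $34,692. Book value $109,176.
Year 3: $178,416 × 6/36 = $29,736. Book value $79,440.
Year 4: $178,416 × 5/36 = $24,780. Book value $54,660.
Year 5: $178,416 × 4/36 = $19,824. Book value $34,836.
Year 6: $178,416 × 3/36 = $14,868. Book value $19,968.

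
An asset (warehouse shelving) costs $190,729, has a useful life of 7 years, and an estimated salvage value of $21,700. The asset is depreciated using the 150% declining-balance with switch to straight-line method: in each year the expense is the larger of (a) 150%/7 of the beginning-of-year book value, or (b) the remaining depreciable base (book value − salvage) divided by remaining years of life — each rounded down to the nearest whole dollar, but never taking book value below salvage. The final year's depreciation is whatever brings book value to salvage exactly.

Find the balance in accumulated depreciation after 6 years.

Depreciable base = $190,729 − $21,700 = $169,029.
Year 1: DB = ⌊$190,729 × 150%/7⌋ = $40,870; SL = ⌊$169,029/7⌋ = $24,147 → take DB $40,870. Book value $149,859.
Year 2: DB = ⌊$149,859 × 150%/7⌋ = $32,112; SL = ⌊$128,159/6⌋ = $21,359 → take DB $32,112. Book value $117,747.
Year 3: DB = ⌊$117,747 × 150%/7⌋ = $25,231; SL = ⌊$96,047/5⌋ = $19,209 → take DB $25,231. Book value $92,516.
Year 4: DB = ⌊$92,516 × 150%/7⌋ = $19,824; SL = ⌊$70,816/4⌋ = $17,704 → take DB $19,824. Book value $72,692.
Year 5: DB = ⌊$72,692 × 150%/7⌋ = $15,576; SL = ⌊$50,992/3⌋ = $16,997 → take SL $16,997. Book value $55,695.
Year 6: DB = ⌊$55,695 × 150%/7⌋ = $11,934; SL = ⌊$33,995/2⌋ = $16,997 → take SL $16,997. Book value $38,698.
Accumulated through year 6 = $190,729 − $38,698 = $152,031.

$152,031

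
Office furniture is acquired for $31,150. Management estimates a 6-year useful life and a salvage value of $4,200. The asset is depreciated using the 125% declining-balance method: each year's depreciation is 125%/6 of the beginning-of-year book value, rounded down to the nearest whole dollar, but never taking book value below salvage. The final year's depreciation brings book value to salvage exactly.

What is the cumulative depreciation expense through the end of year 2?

$11,626

Depreciable base = $31,150 − $4,200 = $26,950.
Year 1: ⌊$31,150 × 125%/6⌋ = $6,489. Book value $24,661.
Year 2: ⌊$24,661 × 125%/6⌋ = $5,137. Book value $19,524.
Accumulated through year 2 = $31,150 − $19,524 = $11,626.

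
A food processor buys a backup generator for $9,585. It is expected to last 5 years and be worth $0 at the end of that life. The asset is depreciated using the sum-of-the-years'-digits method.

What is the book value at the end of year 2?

Depreciable base = $9,585 − $0 = $9,585.
Sum of the years' digits = 5+4+3+2+1 = 15.
Year 1: $9,585 × 5/15 = $3,195. Book value $6,390.
Year 2: $9,585 × 4/15 = $2,556. Book value $3,834.

$3,834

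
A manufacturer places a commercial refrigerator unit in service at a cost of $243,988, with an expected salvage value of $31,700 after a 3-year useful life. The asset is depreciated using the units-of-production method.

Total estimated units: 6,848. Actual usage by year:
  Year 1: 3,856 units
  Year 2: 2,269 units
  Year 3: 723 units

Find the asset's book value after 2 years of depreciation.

Depreciable base = $243,988 − $31,700 = $212,288.
Rate = $212,288 / 6,848 units = $31 per unit.
Year 1: 3,856 × $31 = $119,536. Book value $124,452.
Year 2: 2,269 × $31 = $70,339. Book value $54,113.

$54,113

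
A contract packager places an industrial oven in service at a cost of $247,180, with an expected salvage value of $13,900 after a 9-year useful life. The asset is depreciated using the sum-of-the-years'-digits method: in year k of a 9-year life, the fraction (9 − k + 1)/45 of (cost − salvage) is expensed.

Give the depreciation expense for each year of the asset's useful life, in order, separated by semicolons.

Depreciable base = $247,180 − $13,900 = $233,280.
Sum of the years' digits = 9+8+7+6+5+4+3+2+1 = 45.
Year 1: $233,280 × 9/45 = $46,656. Book value $200,524.
Year 2: $233,280 × 8/45 = $41,472. Book value $159,052.
Year 3: $233,280 × 7/45 = $36,288. Book value $122,764.
Year 4: $233,280 × 6/45 = $31,104. Book value $91,660.
Year 5: $233,280 × 5/45 = $25,920. Book value $65,740.
Year 6: $233,280 × 4/45 = $20,736. Book value $45,004.
Year 7: $233,280 × 3/45 = $15,552. Book value $29,452.
Year 8: $233,280 × 2/45 = $10,368. Book value $19,084.
Year 9: $233,280 × 1/45 = $5,184. Book value $13,900.

$46,656; $41,472; $36,288; $31,104; $25,920; $20,736; $15,552; $10,368; $5,184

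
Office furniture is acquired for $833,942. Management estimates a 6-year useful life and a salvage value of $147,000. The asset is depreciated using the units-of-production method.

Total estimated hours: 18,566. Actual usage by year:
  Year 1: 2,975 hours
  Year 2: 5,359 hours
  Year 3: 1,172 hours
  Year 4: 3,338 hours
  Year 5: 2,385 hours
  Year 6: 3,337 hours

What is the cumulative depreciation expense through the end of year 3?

$351,722

Depreciable base = $833,942 − $147,000 = $686,942.
Rate = $686,942 / 18,566 hours = $37 per hour.
Year 1: 2,975 × $37 = $110,075. Book value $723,867.
Year 2: 5,359 × $37 = $198,283. Book value $525,584.
Year 3: 1,172 × $37 = $43,364. Book value $482,220.
Accumulated through year 3 = $833,942 − $482,220 = $351,722.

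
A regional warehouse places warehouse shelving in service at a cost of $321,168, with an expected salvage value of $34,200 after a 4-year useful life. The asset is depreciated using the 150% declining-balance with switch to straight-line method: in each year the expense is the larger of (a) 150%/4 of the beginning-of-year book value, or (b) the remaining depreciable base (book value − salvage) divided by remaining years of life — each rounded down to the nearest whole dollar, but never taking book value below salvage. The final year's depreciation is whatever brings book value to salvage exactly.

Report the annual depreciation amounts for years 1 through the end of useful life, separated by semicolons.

$120,438; $75,273; $47,046; $44,211

Depreciable base = $321,168 − $34,200 = $286,968.
Year 1: DB = ⌊$321,168 × 150%/4⌋ = $120,438; SL = ⌊$286,968/4⌋ = $71,742 → take DB $120,438. Book value $200,730.
Year 2: DB = ⌊$200,730 × 150%/4⌋ = $75,273; SL = ⌊$166,530/3⌋ = $55,510 → take DB $75,273. Book value $125,457.
Year 3: DB = ⌊$125,457 × 150%/4⌋ = $47,046; SL = ⌊$91,257/2⌋ = $45,628 → take DB $47,046. Book value $78,411.
Year 4 (final): $78,411 − $34,200 = $44,211. Book value $34,200.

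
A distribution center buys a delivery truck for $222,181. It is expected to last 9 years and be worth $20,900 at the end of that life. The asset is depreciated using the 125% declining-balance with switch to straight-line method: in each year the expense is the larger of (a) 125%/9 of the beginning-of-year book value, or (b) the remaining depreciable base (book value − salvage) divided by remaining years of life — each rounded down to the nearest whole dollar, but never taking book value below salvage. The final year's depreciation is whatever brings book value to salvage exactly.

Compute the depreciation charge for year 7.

Depreciable base = $222,181 − $20,900 = $201,281.
Year 1: DB = ⌊$222,181 × 125%/9⌋ = $30,858; SL = ⌊$201,281/9⌋ = $22,364 → take DB $30,858. Book value $191,323.
Year 2: DB = ⌊$191,323 × 125%/9⌋ = $26,572; SL = ⌊$170,423/8⌋ = $21,302 → take DB $26,572. Book value $164,751.
Year 3: DB = ⌊$164,751 × 125%/9⌋ = $22,882; SL = ⌊$143,851/7⌋ = $20,550 → take DB $22,882. Book value $141,869.
Year 4: DB = ⌊$141,869 × 125%/9⌋ = $19,704; SL = ⌊$120,969/6⌋ = $20,161 → take SL $20,161. Book value $121,708.
Year 5: DB = ⌊$121,708 × 125%/9⌋ = $16,903; SL = ⌊$100,808/5⌋ = $20,161 → take SL $20,161. Book value $101,547.
Year 6: DB = ⌊$101,547 × 125%/9⌋ = $14,103; SL = ⌊$80,647/4⌋ = $20,161 → take SL $20,161. Book value $81,386.
Year 7: DB = ⌊$81,386 × 125%/9⌋ = $11,303; SL = ⌊$60,486/3⌋ = $20,162 → take SL $20,162. Book value $61,224.

$20,162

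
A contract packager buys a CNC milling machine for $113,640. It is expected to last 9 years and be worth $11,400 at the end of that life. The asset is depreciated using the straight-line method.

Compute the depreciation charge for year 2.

$11,360

Depreciable base = $113,640 − $11,400 = $102,240.
Annual expense = $102,240 / 9 = $11,360.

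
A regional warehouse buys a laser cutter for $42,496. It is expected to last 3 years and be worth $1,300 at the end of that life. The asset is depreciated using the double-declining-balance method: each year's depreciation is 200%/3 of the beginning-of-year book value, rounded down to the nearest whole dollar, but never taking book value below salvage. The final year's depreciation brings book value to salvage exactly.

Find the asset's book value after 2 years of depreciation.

$4,722

Depreciable base = $42,496 − $1,300 = $41,196.
Year 1: ⌊$42,496 × 200%/3⌋ = $28,330. Book value $14,166.
Year 2: ⌊$14,166 × 200%/3⌋ = $9,444. Book value $4,722.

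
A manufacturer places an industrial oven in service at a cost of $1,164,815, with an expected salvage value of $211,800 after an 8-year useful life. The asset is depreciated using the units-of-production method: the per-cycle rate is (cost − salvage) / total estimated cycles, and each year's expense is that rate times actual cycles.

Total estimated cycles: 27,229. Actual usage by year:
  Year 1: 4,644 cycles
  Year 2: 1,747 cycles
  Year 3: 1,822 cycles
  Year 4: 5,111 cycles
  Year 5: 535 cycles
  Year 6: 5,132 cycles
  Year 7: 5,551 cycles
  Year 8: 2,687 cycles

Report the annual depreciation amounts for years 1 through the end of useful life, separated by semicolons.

$162,540; $61,145; $63,770; $178,885; $18,725; $179,620; $194,285; $94,045

Depreciable base = $1,164,815 − $211,800 = $953,015.
Rate = $953,015 / 27,229 cycles = $35 per cycle.
Year 1: 4,644 × $35 = $162,540. Book value $1,002,275.
Year 2: 1,747 × $35 = $61,145. Book value $941,130.
Year 3: 1,822 × $35 = $63,770. Book value $877,360.
Year 4: 5,111 × $35 = $178,885. Book value $698,475.
Year 5: 535 × $35 = $18,725. Book value $679,750.
Year 6: 5,132 × $35 = $179,620. Book value $500,130.
Year 7: 5,551 × $35 = $194,285. Book value $305,845.
Year 8: 2,687 × $35 = $94,045. Book value $211,800.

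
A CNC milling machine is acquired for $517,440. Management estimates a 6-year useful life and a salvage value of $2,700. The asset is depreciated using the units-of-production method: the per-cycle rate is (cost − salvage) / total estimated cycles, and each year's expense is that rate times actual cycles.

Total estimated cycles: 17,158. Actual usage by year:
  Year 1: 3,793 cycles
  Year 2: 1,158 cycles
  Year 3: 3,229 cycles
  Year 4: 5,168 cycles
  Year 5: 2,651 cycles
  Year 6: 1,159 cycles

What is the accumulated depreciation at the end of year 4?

Depreciable base = $517,440 − $2,700 = $514,740.
Rate = $514,740 / 17,158 cycles = $30 per cycle.
Year 1: 3,793 × $30 = $113,790. Book value $403,650.
Year 2: 1,158 × $30 = $34,740. Book value $368,910.
Year 3: 3,229 × $30 = $96,870. Book value $272,040.
Year 4: 5,168 × $30 = $155,040. Book value $117,000.
Accumulated through year 4 = $517,440 − $117,000 = $400,440.

$400,440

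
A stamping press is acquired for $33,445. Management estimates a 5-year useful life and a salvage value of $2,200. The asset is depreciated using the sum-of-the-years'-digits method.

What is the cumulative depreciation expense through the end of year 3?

$24,996

Depreciable base = $33,445 − $2,200 = $31,245.
Sum of the years' digits = 5+4+3+2+1 = 15.
Year 1: $31,245 × 5/15 = $10,415. Book value $23,030.
Year 2: $31,245 × 4/15 = $8,332. Book value $14,698.
Year 3: $31,245 × 3/15 = $6,249. Book value $8,449.
Accumulated through year 3 = $33,445 − $8,449 = $24,996.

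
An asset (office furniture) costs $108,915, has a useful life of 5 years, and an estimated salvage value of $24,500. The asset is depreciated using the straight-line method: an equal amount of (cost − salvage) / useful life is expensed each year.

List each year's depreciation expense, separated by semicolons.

Depreciable base = $108,915 − $24,500 = $84,415.
Annual expense = $84,415 / 5 = $16,883.
End of year 1: book value $92,032.
End of year 2: book value $75,149.
End of year 3: book value $58,266.
End of year 4: book value $41,383.
End of year 5: book value $24,500.

$16,883; $16,883; $16,883; $16,883; $16,883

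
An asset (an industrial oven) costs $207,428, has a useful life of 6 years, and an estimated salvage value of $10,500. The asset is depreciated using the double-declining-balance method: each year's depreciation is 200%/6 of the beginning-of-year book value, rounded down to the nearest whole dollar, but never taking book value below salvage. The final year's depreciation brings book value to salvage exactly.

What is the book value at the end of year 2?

Depreciable base = $207,428 − $10,500 = $196,928.
Year 1: ⌊$207,428 × 200%/6⌋ = $69,142. Book value $138,286.
Year 2: ⌊$138,286 × 200%/6⌋ = $46,095. Book value $92,191.

$92,191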